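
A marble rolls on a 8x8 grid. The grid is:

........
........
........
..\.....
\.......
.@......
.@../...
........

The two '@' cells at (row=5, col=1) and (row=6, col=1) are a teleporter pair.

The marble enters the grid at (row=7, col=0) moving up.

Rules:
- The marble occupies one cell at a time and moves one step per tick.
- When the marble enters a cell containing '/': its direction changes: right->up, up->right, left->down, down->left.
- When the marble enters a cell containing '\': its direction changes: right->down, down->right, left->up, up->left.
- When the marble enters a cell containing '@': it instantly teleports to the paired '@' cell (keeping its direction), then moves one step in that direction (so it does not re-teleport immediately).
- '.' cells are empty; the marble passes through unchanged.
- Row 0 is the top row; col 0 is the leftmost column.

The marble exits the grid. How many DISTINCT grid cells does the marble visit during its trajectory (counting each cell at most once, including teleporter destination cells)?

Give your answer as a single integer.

Answer: 4

Derivation:
Step 1: enter (7,0), '.' pass, move up to (6,0)
Step 2: enter (6,0), '.' pass, move up to (5,0)
Step 3: enter (5,0), '.' pass, move up to (4,0)
Step 4: enter (4,0), '\' deflects up->left, move left to (4,-1)
Step 5: at (4,-1) — EXIT via left edge, pos 4
Distinct cells visited: 4 (path length 4)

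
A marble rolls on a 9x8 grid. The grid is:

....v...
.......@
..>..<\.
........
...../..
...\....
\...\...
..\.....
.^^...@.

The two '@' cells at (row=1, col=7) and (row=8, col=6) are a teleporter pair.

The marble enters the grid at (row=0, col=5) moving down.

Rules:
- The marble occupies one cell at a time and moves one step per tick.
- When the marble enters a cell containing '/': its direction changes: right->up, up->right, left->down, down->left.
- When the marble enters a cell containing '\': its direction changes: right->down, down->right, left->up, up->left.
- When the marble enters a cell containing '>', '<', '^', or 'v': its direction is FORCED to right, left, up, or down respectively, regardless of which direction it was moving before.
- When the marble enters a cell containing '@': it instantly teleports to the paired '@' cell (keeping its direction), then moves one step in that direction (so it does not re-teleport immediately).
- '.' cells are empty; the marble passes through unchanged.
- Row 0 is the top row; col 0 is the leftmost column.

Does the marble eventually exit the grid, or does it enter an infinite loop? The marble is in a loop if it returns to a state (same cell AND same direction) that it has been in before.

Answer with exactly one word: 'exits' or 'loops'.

Answer: loops

Derivation:
Step 1: enter (0,5), '.' pass, move down to (1,5)
Step 2: enter (1,5), '.' pass, move down to (2,5)
Step 3: enter (2,5), '<' forces down->left, move left to (2,4)
Step 4: enter (2,4), '.' pass, move left to (2,3)
Step 5: enter (2,3), '.' pass, move left to (2,2)
Step 6: enter (2,2), '>' forces left->right, move right to (2,3)
Step 7: enter (2,3), '.' pass, move right to (2,4)
Step 8: enter (2,4), '.' pass, move right to (2,5)
Step 9: enter (2,5), '<' forces right->left, move left to (2,4)
Step 10: at (2,4) dir=left — LOOP DETECTED (seen before)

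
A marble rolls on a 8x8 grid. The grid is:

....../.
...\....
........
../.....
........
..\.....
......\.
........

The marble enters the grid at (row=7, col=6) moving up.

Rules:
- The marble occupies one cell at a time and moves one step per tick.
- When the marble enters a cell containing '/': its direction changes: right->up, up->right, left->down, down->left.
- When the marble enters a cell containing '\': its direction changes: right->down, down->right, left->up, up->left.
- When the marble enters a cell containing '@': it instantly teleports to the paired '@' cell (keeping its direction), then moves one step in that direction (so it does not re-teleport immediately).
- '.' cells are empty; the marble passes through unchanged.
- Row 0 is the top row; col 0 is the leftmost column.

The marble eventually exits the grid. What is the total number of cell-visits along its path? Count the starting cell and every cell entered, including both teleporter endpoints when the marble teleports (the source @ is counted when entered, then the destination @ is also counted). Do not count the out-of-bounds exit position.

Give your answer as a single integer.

Answer: 8

Derivation:
Step 1: enter (7,6), '.' pass, move up to (6,6)
Step 2: enter (6,6), '\' deflects up->left, move left to (6,5)
Step 3: enter (6,5), '.' pass, move left to (6,4)
Step 4: enter (6,4), '.' pass, move left to (6,3)
Step 5: enter (6,3), '.' pass, move left to (6,2)
Step 6: enter (6,2), '.' pass, move left to (6,1)
Step 7: enter (6,1), '.' pass, move left to (6,0)
Step 8: enter (6,0), '.' pass, move left to (6,-1)
Step 9: at (6,-1) — EXIT via left edge, pos 6
Path length (cell visits): 8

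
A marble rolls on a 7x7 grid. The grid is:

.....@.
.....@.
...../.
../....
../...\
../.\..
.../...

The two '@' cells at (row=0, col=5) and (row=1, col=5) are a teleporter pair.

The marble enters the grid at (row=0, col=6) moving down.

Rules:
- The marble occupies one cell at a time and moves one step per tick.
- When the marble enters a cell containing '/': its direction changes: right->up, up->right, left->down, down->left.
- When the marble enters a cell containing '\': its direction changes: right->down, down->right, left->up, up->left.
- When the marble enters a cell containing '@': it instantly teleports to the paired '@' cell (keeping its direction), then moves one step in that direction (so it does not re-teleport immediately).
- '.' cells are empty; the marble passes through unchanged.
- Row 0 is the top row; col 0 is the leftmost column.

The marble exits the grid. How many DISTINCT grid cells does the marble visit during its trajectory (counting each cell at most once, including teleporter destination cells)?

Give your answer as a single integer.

Answer: 5

Derivation:
Step 1: enter (0,6), '.' pass, move down to (1,6)
Step 2: enter (1,6), '.' pass, move down to (2,6)
Step 3: enter (2,6), '.' pass, move down to (3,6)
Step 4: enter (3,6), '.' pass, move down to (4,6)
Step 5: enter (4,6), '\' deflects down->right, move right to (4,7)
Step 6: at (4,7) — EXIT via right edge, pos 4
Distinct cells visited: 5 (path length 5)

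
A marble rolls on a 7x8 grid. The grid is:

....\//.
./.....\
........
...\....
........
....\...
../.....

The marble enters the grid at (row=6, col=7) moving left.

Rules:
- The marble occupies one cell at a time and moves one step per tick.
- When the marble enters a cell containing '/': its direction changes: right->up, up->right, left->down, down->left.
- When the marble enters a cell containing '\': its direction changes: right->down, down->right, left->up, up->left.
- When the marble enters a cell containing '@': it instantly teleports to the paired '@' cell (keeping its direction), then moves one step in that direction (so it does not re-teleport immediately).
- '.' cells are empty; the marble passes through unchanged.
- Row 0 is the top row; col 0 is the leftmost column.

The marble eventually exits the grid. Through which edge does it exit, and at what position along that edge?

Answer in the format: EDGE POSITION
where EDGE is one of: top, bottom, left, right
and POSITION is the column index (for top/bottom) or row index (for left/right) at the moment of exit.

Step 1: enter (6,7), '.' pass, move left to (6,6)
Step 2: enter (6,6), '.' pass, move left to (6,5)
Step 3: enter (6,5), '.' pass, move left to (6,4)
Step 4: enter (6,4), '.' pass, move left to (6,3)
Step 5: enter (6,3), '.' pass, move left to (6,2)
Step 6: enter (6,2), '/' deflects left->down, move down to (7,2)
Step 7: at (7,2) — EXIT via bottom edge, pos 2

Answer: bottom 2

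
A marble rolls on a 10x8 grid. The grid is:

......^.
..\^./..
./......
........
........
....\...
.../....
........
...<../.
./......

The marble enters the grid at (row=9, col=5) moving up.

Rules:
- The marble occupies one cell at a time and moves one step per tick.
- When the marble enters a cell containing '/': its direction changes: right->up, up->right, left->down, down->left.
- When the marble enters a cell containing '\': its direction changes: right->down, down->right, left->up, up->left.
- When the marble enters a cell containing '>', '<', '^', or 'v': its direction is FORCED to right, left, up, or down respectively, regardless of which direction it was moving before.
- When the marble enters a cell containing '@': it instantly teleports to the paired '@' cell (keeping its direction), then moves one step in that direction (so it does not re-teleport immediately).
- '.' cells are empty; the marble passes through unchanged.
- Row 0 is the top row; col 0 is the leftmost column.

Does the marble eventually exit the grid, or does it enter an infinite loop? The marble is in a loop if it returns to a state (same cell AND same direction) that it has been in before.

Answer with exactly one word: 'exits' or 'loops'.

Answer: exits

Derivation:
Step 1: enter (9,5), '.' pass, move up to (8,5)
Step 2: enter (8,5), '.' pass, move up to (7,5)
Step 3: enter (7,5), '.' pass, move up to (6,5)
Step 4: enter (6,5), '.' pass, move up to (5,5)
Step 5: enter (5,5), '.' pass, move up to (4,5)
Step 6: enter (4,5), '.' pass, move up to (3,5)
Step 7: enter (3,5), '.' pass, move up to (2,5)
Step 8: enter (2,5), '.' pass, move up to (1,5)
Step 9: enter (1,5), '/' deflects up->right, move right to (1,6)
Step 10: enter (1,6), '.' pass, move right to (1,7)
Step 11: enter (1,7), '.' pass, move right to (1,8)
Step 12: at (1,8) — EXIT via right edge, pos 1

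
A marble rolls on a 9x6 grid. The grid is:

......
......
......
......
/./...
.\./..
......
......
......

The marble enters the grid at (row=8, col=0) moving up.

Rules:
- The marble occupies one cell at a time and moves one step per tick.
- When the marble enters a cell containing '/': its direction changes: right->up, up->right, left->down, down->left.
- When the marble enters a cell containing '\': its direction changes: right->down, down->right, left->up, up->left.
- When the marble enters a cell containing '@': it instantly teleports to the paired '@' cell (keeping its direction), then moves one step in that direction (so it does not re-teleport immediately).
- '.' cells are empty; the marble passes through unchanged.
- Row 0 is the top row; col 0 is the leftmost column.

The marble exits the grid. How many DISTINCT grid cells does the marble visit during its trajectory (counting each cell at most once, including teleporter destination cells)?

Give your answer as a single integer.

Answer: 11

Derivation:
Step 1: enter (8,0), '.' pass, move up to (7,0)
Step 2: enter (7,0), '.' pass, move up to (6,0)
Step 3: enter (6,0), '.' pass, move up to (5,0)
Step 4: enter (5,0), '.' pass, move up to (4,0)
Step 5: enter (4,0), '/' deflects up->right, move right to (4,1)
Step 6: enter (4,1), '.' pass, move right to (4,2)
Step 7: enter (4,2), '/' deflects right->up, move up to (3,2)
Step 8: enter (3,2), '.' pass, move up to (2,2)
Step 9: enter (2,2), '.' pass, move up to (1,2)
Step 10: enter (1,2), '.' pass, move up to (0,2)
Step 11: enter (0,2), '.' pass, move up to (-1,2)
Step 12: at (-1,2) — EXIT via top edge, pos 2
Distinct cells visited: 11 (path length 11)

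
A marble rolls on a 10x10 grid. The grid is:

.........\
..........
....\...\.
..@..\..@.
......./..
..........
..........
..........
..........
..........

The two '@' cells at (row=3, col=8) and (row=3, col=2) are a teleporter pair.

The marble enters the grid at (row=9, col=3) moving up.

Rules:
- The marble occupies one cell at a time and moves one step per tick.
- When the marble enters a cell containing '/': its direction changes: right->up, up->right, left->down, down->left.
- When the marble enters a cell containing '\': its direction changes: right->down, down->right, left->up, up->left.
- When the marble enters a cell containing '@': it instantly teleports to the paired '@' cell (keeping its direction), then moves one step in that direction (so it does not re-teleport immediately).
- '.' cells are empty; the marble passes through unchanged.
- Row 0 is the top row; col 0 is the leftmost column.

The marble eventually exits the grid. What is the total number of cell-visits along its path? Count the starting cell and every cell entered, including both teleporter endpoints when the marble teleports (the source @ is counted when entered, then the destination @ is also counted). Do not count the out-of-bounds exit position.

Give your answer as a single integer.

Answer: 10

Derivation:
Step 1: enter (9,3), '.' pass, move up to (8,3)
Step 2: enter (8,3), '.' pass, move up to (7,3)
Step 3: enter (7,3), '.' pass, move up to (6,3)
Step 4: enter (6,3), '.' pass, move up to (5,3)
Step 5: enter (5,3), '.' pass, move up to (4,3)
Step 6: enter (4,3), '.' pass, move up to (3,3)
Step 7: enter (3,3), '.' pass, move up to (2,3)
Step 8: enter (2,3), '.' pass, move up to (1,3)
Step 9: enter (1,3), '.' pass, move up to (0,3)
Step 10: enter (0,3), '.' pass, move up to (-1,3)
Step 11: at (-1,3) — EXIT via top edge, pos 3
Path length (cell visits): 10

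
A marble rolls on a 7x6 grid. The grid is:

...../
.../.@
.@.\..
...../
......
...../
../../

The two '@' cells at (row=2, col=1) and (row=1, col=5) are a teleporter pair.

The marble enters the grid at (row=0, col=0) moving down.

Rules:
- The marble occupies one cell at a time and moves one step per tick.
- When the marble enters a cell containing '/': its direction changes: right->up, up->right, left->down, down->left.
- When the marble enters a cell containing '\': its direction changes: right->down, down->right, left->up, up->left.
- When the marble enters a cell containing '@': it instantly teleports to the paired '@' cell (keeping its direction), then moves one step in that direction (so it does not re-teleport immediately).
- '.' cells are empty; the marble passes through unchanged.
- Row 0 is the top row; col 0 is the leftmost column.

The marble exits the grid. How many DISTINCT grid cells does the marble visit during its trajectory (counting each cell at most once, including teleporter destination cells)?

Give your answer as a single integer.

Answer: 7

Derivation:
Step 1: enter (0,0), '.' pass, move down to (1,0)
Step 2: enter (1,0), '.' pass, move down to (2,0)
Step 3: enter (2,0), '.' pass, move down to (3,0)
Step 4: enter (3,0), '.' pass, move down to (4,0)
Step 5: enter (4,0), '.' pass, move down to (5,0)
Step 6: enter (5,0), '.' pass, move down to (6,0)
Step 7: enter (6,0), '.' pass, move down to (7,0)
Step 8: at (7,0) — EXIT via bottom edge, pos 0
Distinct cells visited: 7 (path length 7)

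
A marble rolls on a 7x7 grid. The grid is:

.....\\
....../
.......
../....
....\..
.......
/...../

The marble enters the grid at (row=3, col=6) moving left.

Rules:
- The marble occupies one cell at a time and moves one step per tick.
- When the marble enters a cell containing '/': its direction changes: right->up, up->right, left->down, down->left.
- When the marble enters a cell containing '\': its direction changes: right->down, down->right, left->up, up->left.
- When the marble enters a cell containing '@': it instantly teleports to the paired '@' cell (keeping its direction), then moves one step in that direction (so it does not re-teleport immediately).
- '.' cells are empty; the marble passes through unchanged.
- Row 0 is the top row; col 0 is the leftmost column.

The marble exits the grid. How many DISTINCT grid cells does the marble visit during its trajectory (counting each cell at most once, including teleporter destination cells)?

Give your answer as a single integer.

Answer: 8

Derivation:
Step 1: enter (3,6), '.' pass, move left to (3,5)
Step 2: enter (3,5), '.' pass, move left to (3,4)
Step 3: enter (3,4), '.' pass, move left to (3,3)
Step 4: enter (3,3), '.' pass, move left to (3,2)
Step 5: enter (3,2), '/' deflects left->down, move down to (4,2)
Step 6: enter (4,2), '.' pass, move down to (5,2)
Step 7: enter (5,2), '.' pass, move down to (6,2)
Step 8: enter (6,2), '.' pass, move down to (7,2)
Step 9: at (7,2) — EXIT via bottom edge, pos 2
Distinct cells visited: 8 (path length 8)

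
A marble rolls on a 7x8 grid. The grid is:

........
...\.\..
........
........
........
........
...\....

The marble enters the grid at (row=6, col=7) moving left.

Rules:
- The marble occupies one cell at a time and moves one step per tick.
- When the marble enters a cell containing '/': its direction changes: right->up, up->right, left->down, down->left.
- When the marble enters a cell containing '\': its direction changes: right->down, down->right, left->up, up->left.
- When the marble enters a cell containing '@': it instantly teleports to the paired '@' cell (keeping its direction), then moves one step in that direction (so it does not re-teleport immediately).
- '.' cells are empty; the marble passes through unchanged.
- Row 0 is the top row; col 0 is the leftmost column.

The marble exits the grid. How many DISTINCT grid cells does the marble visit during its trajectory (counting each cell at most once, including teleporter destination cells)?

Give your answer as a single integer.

Answer: 13

Derivation:
Step 1: enter (6,7), '.' pass, move left to (6,6)
Step 2: enter (6,6), '.' pass, move left to (6,5)
Step 3: enter (6,5), '.' pass, move left to (6,4)
Step 4: enter (6,4), '.' pass, move left to (6,3)
Step 5: enter (6,3), '\' deflects left->up, move up to (5,3)
Step 6: enter (5,3), '.' pass, move up to (4,3)
Step 7: enter (4,3), '.' pass, move up to (3,3)
Step 8: enter (3,3), '.' pass, move up to (2,3)
Step 9: enter (2,3), '.' pass, move up to (1,3)
Step 10: enter (1,3), '\' deflects up->left, move left to (1,2)
Step 11: enter (1,2), '.' pass, move left to (1,1)
Step 12: enter (1,1), '.' pass, move left to (1,0)
Step 13: enter (1,0), '.' pass, move left to (1,-1)
Step 14: at (1,-1) — EXIT via left edge, pos 1
Distinct cells visited: 13 (path length 13)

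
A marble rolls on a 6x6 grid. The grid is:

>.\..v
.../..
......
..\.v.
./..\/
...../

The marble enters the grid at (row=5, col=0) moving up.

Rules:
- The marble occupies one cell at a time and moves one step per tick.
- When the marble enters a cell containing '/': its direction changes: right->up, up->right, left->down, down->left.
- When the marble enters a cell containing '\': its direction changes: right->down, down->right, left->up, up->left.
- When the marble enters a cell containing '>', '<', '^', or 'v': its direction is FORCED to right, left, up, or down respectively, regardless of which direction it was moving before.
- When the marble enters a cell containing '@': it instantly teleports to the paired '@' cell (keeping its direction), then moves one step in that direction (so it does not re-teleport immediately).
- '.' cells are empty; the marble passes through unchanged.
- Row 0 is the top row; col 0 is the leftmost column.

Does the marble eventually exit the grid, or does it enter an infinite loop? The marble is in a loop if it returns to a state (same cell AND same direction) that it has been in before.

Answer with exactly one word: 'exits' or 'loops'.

Step 1: enter (5,0), '.' pass, move up to (4,0)
Step 2: enter (4,0), '.' pass, move up to (3,0)
Step 3: enter (3,0), '.' pass, move up to (2,0)
Step 4: enter (2,0), '.' pass, move up to (1,0)
Step 5: enter (1,0), '.' pass, move up to (0,0)
Step 6: enter (0,0), '>' forces up->right, move right to (0,1)
Step 7: enter (0,1), '.' pass, move right to (0,2)
Step 8: enter (0,2), '\' deflects right->down, move down to (1,2)
Step 9: enter (1,2), '.' pass, move down to (2,2)
Step 10: enter (2,2), '.' pass, move down to (3,2)
Step 11: enter (3,2), '\' deflects down->right, move right to (3,3)
Step 12: enter (3,3), '.' pass, move right to (3,4)
Step 13: enter (3,4), 'v' forces right->down, move down to (4,4)
Step 14: enter (4,4), '\' deflects down->right, move right to (4,5)
Step 15: enter (4,5), '/' deflects right->up, move up to (3,5)
Step 16: enter (3,5), '.' pass, move up to (2,5)
Step 17: enter (2,5), '.' pass, move up to (1,5)
Step 18: enter (1,5), '.' pass, move up to (0,5)
Step 19: enter (0,5), 'v' forces up->down, move down to (1,5)
Step 20: enter (1,5), '.' pass, move down to (2,5)
Step 21: enter (2,5), '.' pass, move down to (3,5)
Step 22: enter (3,5), '.' pass, move down to (4,5)
Step 23: enter (4,5), '/' deflects down->left, move left to (4,4)
Step 24: enter (4,4), '\' deflects left->up, move up to (3,4)
Step 25: enter (3,4), 'v' forces up->down, move down to (4,4)
Step 26: at (4,4) dir=down — LOOP DETECTED (seen before)

Answer: loops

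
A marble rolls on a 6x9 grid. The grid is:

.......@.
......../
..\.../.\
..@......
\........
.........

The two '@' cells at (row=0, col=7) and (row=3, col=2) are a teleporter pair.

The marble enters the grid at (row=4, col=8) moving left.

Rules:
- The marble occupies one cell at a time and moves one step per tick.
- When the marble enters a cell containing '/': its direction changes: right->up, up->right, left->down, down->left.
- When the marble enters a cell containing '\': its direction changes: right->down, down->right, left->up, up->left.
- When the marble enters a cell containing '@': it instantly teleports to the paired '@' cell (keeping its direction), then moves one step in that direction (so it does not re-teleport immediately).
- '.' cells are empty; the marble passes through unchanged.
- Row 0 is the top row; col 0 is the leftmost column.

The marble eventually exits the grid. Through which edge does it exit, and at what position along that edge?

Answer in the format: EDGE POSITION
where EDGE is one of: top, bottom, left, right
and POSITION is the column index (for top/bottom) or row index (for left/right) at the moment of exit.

Step 1: enter (4,8), '.' pass, move left to (4,7)
Step 2: enter (4,7), '.' pass, move left to (4,6)
Step 3: enter (4,6), '.' pass, move left to (4,5)
Step 4: enter (4,5), '.' pass, move left to (4,4)
Step 5: enter (4,4), '.' pass, move left to (4,3)
Step 6: enter (4,3), '.' pass, move left to (4,2)
Step 7: enter (4,2), '.' pass, move left to (4,1)
Step 8: enter (4,1), '.' pass, move left to (4,0)
Step 9: enter (4,0), '\' deflects left->up, move up to (3,0)
Step 10: enter (3,0), '.' pass, move up to (2,0)
Step 11: enter (2,0), '.' pass, move up to (1,0)
Step 12: enter (1,0), '.' pass, move up to (0,0)
Step 13: enter (0,0), '.' pass, move up to (-1,0)
Step 14: at (-1,0) — EXIT via top edge, pos 0

Answer: top 0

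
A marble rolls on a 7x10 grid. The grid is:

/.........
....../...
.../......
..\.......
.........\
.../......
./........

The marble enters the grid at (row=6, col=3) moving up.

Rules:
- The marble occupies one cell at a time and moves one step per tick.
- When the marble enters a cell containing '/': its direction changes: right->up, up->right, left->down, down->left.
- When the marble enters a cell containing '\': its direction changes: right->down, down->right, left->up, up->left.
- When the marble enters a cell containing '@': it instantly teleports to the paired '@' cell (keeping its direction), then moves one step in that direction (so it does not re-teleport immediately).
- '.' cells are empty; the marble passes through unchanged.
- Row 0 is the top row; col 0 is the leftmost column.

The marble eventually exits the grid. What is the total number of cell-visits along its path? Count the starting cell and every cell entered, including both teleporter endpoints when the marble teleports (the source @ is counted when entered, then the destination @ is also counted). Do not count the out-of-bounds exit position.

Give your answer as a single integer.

Answer: 8

Derivation:
Step 1: enter (6,3), '.' pass, move up to (5,3)
Step 2: enter (5,3), '/' deflects up->right, move right to (5,4)
Step 3: enter (5,4), '.' pass, move right to (5,5)
Step 4: enter (5,5), '.' pass, move right to (5,6)
Step 5: enter (5,6), '.' pass, move right to (5,7)
Step 6: enter (5,7), '.' pass, move right to (5,8)
Step 7: enter (5,8), '.' pass, move right to (5,9)
Step 8: enter (5,9), '.' pass, move right to (5,10)
Step 9: at (5,10) — EXIT via right edge, pos 5
Path length (cell visits): 8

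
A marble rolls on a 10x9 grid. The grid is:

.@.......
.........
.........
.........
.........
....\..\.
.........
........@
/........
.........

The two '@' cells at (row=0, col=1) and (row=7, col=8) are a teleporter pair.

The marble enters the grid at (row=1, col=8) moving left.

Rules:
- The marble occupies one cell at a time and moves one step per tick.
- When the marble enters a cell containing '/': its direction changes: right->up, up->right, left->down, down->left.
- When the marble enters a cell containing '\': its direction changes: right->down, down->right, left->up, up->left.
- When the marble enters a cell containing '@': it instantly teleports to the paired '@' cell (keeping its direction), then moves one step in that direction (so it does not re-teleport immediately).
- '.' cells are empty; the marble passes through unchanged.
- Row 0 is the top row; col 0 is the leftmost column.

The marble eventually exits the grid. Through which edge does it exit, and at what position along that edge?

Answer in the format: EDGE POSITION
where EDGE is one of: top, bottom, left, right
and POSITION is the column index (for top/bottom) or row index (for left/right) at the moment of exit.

Step 1: enter (1,8), '.' pass, move left to (1,7)
Step 2: enter (1,7), '.' pass, move left to (1,6)
Step 3: enter (1,6), '.' pass, move left to (1,5)
Step 4: enter (1,5), '.' pass, move left to (1,4)
Step 5: enter (1,4), '.' pass, move left to (1,3)
Step 6: enter (1,3), '.' pass, move left to (1,2)
Step 7: enter (1,2), '.' pass, move left to (1,1)
Step 8: enter (1,1), '.' pass, move left to (1,0)
Step 9: enter (1,0), '.' pass, move left to (1,-1)
Step 10: at (1,-1) — EXIT via left edge, pos 1

Answer: left 1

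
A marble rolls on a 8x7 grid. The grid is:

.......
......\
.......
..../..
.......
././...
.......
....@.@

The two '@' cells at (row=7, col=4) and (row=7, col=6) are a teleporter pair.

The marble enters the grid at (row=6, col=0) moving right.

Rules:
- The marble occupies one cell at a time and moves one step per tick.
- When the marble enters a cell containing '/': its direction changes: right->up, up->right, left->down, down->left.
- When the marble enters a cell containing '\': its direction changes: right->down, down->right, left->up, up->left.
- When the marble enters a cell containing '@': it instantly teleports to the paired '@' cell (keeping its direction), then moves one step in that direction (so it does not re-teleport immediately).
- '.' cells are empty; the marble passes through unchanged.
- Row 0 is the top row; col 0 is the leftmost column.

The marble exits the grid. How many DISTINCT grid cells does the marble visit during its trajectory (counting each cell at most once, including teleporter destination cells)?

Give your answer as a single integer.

Step 1: enter (6,0), '.' pass, move right to (6,1)
Step 2: enter (6,1), '.' pass, move right to (6,2)
Step 3: enter (6,2), '.' pass, move right to (6,3)
Step 4: enter (6,3), '.' pass, move right to (6,4)
Step 5: enter (6,4), '.' pass, move right to (6,5)
Step 6: enter (6,5), '.' pass, move right to (6,6)
Step 7: enter (6,6), '.' pass, move right to (6,7)
Step 8: at (6,7) — EXIT via right edge, pos 6
Distinct cells visited: 7 (path length 7)

Answer: 7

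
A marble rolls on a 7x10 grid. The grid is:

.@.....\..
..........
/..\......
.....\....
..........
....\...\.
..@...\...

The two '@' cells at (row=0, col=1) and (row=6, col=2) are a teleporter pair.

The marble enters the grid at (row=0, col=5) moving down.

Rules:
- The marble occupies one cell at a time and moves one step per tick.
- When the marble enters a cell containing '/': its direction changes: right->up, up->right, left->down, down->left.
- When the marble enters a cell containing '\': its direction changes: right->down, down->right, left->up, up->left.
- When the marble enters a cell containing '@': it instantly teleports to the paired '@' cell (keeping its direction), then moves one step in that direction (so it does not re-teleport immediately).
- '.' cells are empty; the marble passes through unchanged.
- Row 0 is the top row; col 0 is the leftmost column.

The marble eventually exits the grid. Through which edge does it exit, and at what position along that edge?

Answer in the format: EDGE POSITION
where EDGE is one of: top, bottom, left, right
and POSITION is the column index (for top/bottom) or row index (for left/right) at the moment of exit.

Step 1: enter (0,5), '.' pass, move down to (1,5)
Step 2: enter (1,5), '.' pass, move down to (2,5)
Step 3: enter (2,5), '.' pass, move down to (3,5)
Step 4: enter (3,5), '\' deflects down->right, move right to (3,6)
Step 5: enter (3,6), '.' pass, move right to (3,7)
Step 6: enter (3,7), '.' pass, move right to (3,8)
Step 7: enter (3,8), '.' pass, move right to (3,9)
Step 8: enter (3,9), '.' pass, move right to (3,10)
Step 9: at (3,10) — EXIT via right edge, pos 3

Answer: right 3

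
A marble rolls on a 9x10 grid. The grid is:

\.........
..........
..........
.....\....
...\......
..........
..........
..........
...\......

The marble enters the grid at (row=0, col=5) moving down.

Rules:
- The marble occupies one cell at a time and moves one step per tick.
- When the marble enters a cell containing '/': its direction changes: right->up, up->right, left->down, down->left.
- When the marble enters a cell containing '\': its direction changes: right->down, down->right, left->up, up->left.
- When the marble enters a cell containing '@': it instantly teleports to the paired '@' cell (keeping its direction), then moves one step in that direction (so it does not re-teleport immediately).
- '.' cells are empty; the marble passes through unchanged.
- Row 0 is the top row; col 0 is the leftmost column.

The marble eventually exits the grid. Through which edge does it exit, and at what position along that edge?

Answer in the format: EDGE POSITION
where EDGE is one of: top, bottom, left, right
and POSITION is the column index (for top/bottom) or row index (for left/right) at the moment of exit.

Answer: right 3

Derivation:
Step 1: enter (0,5), '.' pass, move down to (1,5)
Step 2: enter (1,5), '.' pass, move down to (2,5)
Step 3: enter (2,5), '.' pass, move down to (3,5)
Step 4: enter (3,5), '\' deflects down->right, move right to (3,6)
Step 5: enter (3,6), '.' pass, move right to (3,7)
Step 6: enter (3,7), '.' pass, move right to (3,8)
Step 7: enter (3,8), '.' pass, move right to (3,9)
Step 8: enter (3,9), '.' pass, move right to (3,10)
Step 9: at (3,10) — EXIT via right edge, pos 3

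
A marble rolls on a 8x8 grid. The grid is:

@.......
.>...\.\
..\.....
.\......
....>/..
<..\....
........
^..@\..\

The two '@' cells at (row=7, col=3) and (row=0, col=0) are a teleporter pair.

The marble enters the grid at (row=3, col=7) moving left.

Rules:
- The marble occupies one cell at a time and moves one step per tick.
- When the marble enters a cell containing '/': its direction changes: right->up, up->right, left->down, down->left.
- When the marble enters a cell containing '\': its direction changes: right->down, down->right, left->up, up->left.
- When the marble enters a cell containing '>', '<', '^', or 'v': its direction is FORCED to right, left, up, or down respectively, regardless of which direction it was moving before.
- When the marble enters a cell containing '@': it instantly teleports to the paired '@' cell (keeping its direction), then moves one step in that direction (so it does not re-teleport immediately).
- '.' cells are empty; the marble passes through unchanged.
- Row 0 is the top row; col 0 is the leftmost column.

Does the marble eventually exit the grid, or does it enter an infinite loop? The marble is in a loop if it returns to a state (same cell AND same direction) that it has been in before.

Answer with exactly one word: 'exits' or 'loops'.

Step 1: enter (3,7), '.' pass, move left to (3,6)
Step 2: enter (3,6), '.' pass, move left to (3,5)
Step 3: enter (3,5), '.' pass, move left to (3,4)
Step 4: enter (3,4), '.' pass, move left to (3,3)
Step 5: enter (3,3), '.' pass, move left to (3,2)
Step 6: enter (3,2), '.' pass, move left to (3,1)
Step 7: enter (3,1), '\' deflects left->up, move up to (2,1)
Step 8: enter (2,1), '.' pass, move up to (1,1)
Step 9: enter (1,1), '>' forces up->right, move right to (1,2)
Step 10: enter (1,2), '.' pass, move right to (1,3)
Step 11: enter (1,3), '.' pass, move right to (1,4)
Step 12: enter (1,4), '.' pass, move right to (1,5)
Step 13: enter (1,5), '\' deflects right->down, move down to (2,5)
Step 14: enter (2,5), '.' pass, move down to (3,5)
Step 15: enter (3,5), '.' pass, move down to (4,5)
Step 16: enter (4,5), '/' deflects down->left, move left to (4,4)
Step 17: enter (4,4), '>' forces left->right, move right to (4,5)
Step 18: enter (4,5), '/' deflects right->up, move up to (3,5)
Step 19: enter (3,5), '.' pass, move up to (2,5)
Step 20: enter (2,5), '.' pass, move up to (1,5)
Step 21: enter (1,5), '\' deflects up->left, move left to (1,4)
Step 22: enter (1,4), '.' pass, move left to (1,3)
Step 23: enter (1,3), '.' pass, move left to (1,2)
Step 24: enter (1,2), '.' pass, move left to (1,1)
Step 25: enter (1,1), '>' forces left->right, move right to (1,2)
Step 26: at (1,2) dir=right — LOOP DETECTED (seen before)

Answer: loops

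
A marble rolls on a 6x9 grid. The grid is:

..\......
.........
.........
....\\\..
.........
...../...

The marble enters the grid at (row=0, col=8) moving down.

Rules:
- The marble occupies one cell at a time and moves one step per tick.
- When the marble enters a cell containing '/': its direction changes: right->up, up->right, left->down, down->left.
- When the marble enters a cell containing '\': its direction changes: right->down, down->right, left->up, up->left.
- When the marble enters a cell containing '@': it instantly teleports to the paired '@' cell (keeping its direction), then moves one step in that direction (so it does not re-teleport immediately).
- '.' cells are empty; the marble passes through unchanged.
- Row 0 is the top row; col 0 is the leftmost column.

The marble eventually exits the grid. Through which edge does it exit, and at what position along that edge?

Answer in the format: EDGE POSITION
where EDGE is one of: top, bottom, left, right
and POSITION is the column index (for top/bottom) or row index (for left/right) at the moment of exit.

Step 1: enter (0,8), '.' pass, move down to (1,8)
Step 2: enter (1,8), '.' pass, move down to (2,8)
Step 3: enter (2,8), '.' pass, move down to (3,8)
Step 4: enter (3,8), '.' pass, move down to (4,8)
Step 5: enter (4,8), '.' pass, move down to (5,8)
Step 6: enter (5,8), '.' pass, move down to (6,8)
Step 7: at (6,8) — EXIT via bottom edge, pos 8

Answer: bottom 8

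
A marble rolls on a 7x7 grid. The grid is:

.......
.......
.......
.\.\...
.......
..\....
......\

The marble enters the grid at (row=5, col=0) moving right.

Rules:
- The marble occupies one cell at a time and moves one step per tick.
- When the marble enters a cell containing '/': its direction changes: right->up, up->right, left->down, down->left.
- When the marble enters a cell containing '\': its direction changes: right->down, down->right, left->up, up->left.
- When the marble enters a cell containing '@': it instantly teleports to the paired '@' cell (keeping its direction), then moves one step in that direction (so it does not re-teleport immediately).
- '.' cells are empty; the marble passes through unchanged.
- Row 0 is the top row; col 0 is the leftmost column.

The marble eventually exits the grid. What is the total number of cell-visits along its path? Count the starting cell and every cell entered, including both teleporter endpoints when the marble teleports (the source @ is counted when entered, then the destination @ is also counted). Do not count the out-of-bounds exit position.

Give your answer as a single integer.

Answer: 4

Derivation:
Step 1: enter (5,0), '.' pass, move right to (5,1)
Step 2: enter (5,1), '.' pass, move right to (5,2)
Step 3: enter (5,2), '\' deflects right->down, move down to (6,2)
Step 4: enter (6,2), '.' pass, move down to (7,2)
Step 5: at (7,2) — EXIT via bottom edge, pos 2
Path length (cell visits): 4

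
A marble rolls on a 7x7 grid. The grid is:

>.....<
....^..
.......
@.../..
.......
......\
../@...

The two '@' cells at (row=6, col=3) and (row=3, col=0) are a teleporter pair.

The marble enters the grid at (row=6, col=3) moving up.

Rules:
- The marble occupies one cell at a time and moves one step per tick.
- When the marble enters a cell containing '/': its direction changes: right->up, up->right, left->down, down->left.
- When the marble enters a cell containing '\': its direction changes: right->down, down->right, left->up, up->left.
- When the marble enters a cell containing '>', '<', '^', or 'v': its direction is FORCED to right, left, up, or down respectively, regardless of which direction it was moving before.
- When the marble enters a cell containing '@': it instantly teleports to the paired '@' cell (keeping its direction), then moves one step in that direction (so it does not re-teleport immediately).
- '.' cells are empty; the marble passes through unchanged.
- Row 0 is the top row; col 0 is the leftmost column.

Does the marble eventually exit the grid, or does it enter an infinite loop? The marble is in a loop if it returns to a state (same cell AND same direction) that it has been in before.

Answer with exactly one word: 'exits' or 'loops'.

Answer: loops

Derivation:
Step 1: enter (6,3), '@' teleport (6,3)->(3,0), also enter (3,0), move up to (2,0)
Step 2: enter (2,0), '.' pass, move up to (1,0)
Step 3: enter (1,0), '.' pass, move up to (0,0)
Step 4: enter (0,0), '>' forces up->right, move right to (0,1)
Step 5: enter (0,1), '.' pass, move right to (0,2)
Step 6: enter (0,2), '.' pass, move right to (0,3)
Step 7: enter (0,3), '.' pass, move right to (0,4)
Step 8: enter (0,4), '.' pass, move right to (0,5)
Step 9: enter (0,5), '.' pass, move right to (0,6)
Step 10: enter (0,6), '<' forces right->left, move left to (0,5)
Step 11: enter (0,5), '.' pass, move left to (0,4)
Step 12: enter (0,4), '.' pass, move left to (0,3)
Step 13: enter (0,3), '.' pass, move left to (0,2)
Step 14: enter (0,2), '.' pass, move left to (0,1)
Step 15: enter (0,1), '.' pass, move left to (0,0)
Step 16: enter (0,0), '>' forces left->right, move right to (0,1)
Step 17: at (0,1) dir=right — LOOP DETECTED (seen before)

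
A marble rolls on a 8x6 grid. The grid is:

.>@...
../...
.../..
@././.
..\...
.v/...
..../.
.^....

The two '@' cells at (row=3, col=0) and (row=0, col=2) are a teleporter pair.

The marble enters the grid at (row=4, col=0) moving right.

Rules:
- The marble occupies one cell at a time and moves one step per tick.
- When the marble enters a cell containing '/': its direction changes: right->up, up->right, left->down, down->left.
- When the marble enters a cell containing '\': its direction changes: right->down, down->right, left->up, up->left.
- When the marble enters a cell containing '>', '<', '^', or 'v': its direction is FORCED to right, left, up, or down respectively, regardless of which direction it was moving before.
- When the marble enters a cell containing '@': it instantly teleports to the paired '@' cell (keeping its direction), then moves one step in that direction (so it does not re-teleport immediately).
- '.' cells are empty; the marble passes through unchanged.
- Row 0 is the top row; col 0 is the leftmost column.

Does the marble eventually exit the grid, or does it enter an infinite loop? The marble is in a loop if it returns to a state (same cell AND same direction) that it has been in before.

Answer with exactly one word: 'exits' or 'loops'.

Answer: loops

Derivation:
Step 1: enter (4,0), '.' pass, move right to (4,1)
Step 2: enter (4,1), '.' pass, move right to (4,2)
Step 3: enter (4,2), '\' deflects right->down, move down to (5,2)
Step 4: enter (5,2), '/' deflects down->left, move left to (5,1)
Step 5: enter (5,1), 'v' forces left->down, move down to (6,1)
Step 6: enter (6,1), '.' pass, move down to (7,1)
Step 7: enter (7,1), '^' forces down->up, move up to (6,1)
Step 8: enter (6,1), '.' pass, move up to (5,1)
Step 9: enter (5,1), 'v' forces up->down, move down to (6,1)
Step 10: at (6,1) dir=down — LOOP DETECTED (seen before)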